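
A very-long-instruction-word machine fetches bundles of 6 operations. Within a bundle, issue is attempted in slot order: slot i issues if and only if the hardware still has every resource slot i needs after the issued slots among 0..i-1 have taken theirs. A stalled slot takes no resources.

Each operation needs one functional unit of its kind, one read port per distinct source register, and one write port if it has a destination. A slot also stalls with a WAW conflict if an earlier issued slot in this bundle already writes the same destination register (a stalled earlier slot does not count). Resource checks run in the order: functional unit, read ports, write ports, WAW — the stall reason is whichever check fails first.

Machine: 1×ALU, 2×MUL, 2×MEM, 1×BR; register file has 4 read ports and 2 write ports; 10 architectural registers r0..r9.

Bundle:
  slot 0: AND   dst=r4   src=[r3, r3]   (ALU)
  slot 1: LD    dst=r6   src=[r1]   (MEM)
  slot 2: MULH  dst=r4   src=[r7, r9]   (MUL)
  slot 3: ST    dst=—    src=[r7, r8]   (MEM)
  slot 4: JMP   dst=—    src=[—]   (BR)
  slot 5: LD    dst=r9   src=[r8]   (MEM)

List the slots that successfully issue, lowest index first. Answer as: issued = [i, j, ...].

issued = [0, 1, 3, 4]

slot 0 (ALU): ISSUE — free A0,Mu2,Ld2,B1 rp3 wp1
slot 1 (MEM): ISSUE — free A0,Mu2,Ld1,B1 rp2 wp0
slot 2 (MUL): stall WR_PORT — free A0,Mu2,Ld1,B1 rp2 wp0
slot 3 (MEM): ISSUE — free A0,Mu2,Ld0,B1 rp0 wp0
slot 4 (BR): ISSUE — free A0,Mu2,Ld0,B0 rp0 wp0
slot 5 (MEM): stall FU — free A0,Mu2,Ld0,B0 rp0 wp0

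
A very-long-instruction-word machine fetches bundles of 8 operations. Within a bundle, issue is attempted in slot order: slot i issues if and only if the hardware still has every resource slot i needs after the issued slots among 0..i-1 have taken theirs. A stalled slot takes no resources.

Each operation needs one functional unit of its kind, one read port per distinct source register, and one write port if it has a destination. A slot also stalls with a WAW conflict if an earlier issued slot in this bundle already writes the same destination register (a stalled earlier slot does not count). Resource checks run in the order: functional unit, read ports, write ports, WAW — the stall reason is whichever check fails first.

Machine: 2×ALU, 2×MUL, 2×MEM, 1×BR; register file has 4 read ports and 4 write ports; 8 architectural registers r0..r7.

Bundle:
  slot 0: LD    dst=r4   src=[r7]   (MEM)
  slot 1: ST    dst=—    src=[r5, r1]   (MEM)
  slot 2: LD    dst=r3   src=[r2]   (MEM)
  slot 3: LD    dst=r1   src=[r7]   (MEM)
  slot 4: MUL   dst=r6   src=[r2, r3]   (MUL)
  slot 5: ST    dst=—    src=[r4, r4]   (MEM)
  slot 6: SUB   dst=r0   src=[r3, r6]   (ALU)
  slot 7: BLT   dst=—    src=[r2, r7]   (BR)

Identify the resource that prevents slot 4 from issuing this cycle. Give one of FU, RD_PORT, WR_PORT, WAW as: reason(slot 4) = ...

[0] MEM needs rd=1 wr=1: ok; after: ALU=2 MUL=2 MEM=1 BR=1, R=3, W=3
[1] MEM needs rd=2 wr=0: ok; after: ALU=2 MUL=2 MEM=0 BR=1, R=1, W=3
[2] MEM needs rd=1 wr=1: FU; after: ALU=2 MUL=2 MEM=0 BR=1, R=1, W=3
[3] MEM needs rd=1 wr=1: FU; after: ALU=2 MUL=2 MEM=0 BR=1, R=1, W=3
[4] MUL needs rd=2 wr=1: RD_PORT; after: ALU=2 MUL=2 MEM=0 BR=1, R=1, W=3
[5] MEM needs rd=1 wr=0: FU; after: ALU=2 MUL=2 MEM=0 BR=1, R=1, W=3
[6] ALU needs rd=2 wr=1: RD_PORT; after: ALU=2 MUL=2 MEM=0 BR=1, R=1, W=3
[7] BR needs rd=2 wr=0: RD_PORT; after: ALU=2 MUL=2 MEM=0 BR=1, R=1, W=3

reason(slot 4) = RD_PORT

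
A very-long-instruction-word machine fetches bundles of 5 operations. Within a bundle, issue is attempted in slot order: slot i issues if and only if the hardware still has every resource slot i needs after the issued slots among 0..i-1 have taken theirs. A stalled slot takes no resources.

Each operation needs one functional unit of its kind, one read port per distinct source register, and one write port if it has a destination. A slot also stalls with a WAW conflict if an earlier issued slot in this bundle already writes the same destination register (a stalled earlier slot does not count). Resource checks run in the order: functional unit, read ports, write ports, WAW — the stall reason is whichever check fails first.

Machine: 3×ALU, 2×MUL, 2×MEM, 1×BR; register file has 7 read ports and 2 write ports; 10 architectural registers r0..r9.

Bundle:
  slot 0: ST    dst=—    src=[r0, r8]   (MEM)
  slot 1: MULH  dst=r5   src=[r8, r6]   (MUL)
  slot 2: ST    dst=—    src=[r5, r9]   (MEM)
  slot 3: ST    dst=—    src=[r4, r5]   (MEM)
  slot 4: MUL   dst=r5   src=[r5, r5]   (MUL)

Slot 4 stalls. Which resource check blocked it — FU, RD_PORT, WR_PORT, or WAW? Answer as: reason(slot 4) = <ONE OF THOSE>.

reason(slot 4) = WAW

(0) want 1×MEM +2rd +0wr — yes → AL3|MU2|ME1|BR1|rd5|wr2
(1) want 1×MUL +2rd +1wr — yes → AL3|MU1|ME1|BR1|rd3|wr1
(2) want 1×MEM +2rd +0wr — yes → AL3|MU1|ME0|BR1|rd1|wr1
(3) want 1×MEM +2rd +0wr — FU → AL3|MU1|ME0|BR1|rd1|wr1
(4) want 1×MUL +1rd +1wr — WAW → AL3|MU1|ME0|BR1|rd1|wr1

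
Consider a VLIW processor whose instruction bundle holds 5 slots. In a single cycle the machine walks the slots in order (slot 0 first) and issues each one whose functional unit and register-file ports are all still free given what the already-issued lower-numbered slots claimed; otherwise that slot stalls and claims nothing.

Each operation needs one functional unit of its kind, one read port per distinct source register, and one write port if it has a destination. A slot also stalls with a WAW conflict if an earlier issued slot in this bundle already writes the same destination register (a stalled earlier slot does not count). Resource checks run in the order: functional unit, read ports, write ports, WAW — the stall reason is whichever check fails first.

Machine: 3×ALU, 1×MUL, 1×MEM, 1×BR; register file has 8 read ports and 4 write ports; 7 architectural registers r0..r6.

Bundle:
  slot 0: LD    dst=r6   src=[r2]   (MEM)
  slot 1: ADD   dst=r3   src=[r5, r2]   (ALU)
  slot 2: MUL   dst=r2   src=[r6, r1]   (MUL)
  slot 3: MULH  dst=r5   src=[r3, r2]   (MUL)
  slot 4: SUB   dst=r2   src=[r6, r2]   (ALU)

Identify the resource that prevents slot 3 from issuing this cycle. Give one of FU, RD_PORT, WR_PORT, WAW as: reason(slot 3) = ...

  0. MEM→r6 ⇒ go  {3A/1Mu/0Ld/1B | 7r 3w}
  1. ALU→r3 ⇒ go  {2A/1Mu/0Ld/1B | 5r 2w}
  2. MUL→r2 ⇒ go  {2A/0Mu/0Ld/1B | 3r 1w}
  3. MUL→r5 ⇒ no(FU)  {2A/0Mu/0Ld/1B | 3r 1w}
  4. ALU→r2 ⇒ no(WAW)  {2A/0Mu/0Ld/1B | 3r 1w}

reason(slot 3) = FU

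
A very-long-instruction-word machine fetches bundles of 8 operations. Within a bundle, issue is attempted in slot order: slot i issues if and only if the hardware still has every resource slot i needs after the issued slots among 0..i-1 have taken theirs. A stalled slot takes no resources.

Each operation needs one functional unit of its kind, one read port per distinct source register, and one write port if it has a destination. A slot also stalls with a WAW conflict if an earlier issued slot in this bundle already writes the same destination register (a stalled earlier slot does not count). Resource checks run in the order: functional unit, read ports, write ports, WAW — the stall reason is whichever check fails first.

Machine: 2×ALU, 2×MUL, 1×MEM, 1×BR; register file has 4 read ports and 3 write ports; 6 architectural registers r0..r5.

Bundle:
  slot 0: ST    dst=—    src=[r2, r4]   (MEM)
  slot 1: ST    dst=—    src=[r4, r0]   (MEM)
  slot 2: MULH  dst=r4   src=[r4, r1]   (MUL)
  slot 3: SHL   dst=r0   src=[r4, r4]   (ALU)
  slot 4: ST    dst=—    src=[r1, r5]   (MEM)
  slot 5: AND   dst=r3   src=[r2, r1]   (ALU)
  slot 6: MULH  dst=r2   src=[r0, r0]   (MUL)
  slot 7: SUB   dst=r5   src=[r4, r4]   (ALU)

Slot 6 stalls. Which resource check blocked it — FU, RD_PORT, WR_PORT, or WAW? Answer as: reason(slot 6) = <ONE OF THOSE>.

(0) want 1×MEM +2rd +0wr — yes → AL2|MU2|ME0|BR1|rd2|wr3
(1) want 1×MEM +2rd +0wr — FU → AL2|MU2|ME0|BR1|rd2|wr3
(2) want 1×MUL +2rd +1wr — yes → AL2|MU1|ME0|BR1|rd0|wr2
(3) want 1×ALU +1rd +1wr — RD_PORT → AL2|MU1|ME0|BR1|rd0|wr2
(4) want 1×MEM +2rd +0wr — FU → AL2|MU1|ME0|BR1|rd0|wr2
(5) want 1×ALU +2rd +1wr — RD_PORT → AL2|MU1|ME0|BR1|rd0|wr2
(6) want 1×MUL +1rd +1wr — RD_PORT → AL2|MU1|ME0|BR1|rd0|wr2
(7) want 1×ALU +1rd +1wr — RD_PORT → AL2|MU1|ME0|BR1|rd0|wr2

reason(slot 6) = RD_PORT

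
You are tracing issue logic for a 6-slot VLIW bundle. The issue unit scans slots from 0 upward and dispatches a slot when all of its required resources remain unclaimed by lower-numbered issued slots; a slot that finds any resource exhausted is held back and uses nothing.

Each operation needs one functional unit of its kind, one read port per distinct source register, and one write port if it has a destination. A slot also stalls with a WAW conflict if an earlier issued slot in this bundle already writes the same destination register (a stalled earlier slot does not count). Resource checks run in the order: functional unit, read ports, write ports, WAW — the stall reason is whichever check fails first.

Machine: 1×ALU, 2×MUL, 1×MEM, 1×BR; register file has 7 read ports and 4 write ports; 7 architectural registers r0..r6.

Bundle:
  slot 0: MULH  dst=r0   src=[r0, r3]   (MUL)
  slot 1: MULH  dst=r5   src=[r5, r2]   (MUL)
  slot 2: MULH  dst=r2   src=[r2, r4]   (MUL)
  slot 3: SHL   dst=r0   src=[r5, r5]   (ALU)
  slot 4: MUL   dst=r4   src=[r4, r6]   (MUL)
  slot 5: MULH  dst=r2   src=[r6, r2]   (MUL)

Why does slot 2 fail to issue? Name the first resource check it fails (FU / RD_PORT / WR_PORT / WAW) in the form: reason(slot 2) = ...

reason(slot 2) = FU

  0. MUL→r0 ⇒ go  {1A/1Mu/1Ld/1B | 5r 3w}
  1. MUL→r5 ⇒ go  {1A/0Mu/1Ld/1B | 3r 2w}
  2. MUL→r2 ⇒ no(FU)  {1A/0Mu/1Ld/1B | 3r 2w}
  3. ALU→r0 ⇒ no(WAW)  {1A/0Mu/1Ld/1B | 3r 2w}
  4. MUL→r4 ⇒ no(FU)  {1A/0Mu/1Ld/1B | 3r 2w}
  5. MUL→r2 ⇒ no(FU)  {1A/0Mu/1Ld/1B | 3r 2w}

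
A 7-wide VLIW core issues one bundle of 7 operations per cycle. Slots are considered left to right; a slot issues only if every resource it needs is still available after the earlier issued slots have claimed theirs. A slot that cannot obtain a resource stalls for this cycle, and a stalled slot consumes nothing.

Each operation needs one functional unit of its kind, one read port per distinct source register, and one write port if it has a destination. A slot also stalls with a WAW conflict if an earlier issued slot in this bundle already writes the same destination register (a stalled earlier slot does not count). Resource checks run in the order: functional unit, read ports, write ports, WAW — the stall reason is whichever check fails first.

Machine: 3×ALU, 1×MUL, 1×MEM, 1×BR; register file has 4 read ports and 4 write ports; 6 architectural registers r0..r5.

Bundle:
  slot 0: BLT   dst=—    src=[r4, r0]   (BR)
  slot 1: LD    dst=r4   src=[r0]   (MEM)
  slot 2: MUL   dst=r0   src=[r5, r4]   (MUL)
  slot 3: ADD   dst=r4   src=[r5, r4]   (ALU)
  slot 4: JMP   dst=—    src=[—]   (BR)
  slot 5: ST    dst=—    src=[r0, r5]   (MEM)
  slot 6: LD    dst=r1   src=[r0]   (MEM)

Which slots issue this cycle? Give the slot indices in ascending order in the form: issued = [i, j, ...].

#0 BR src=r4,r0 dispatched  <A:3 Mu:1 Ld:1 B:0 rd:2 wr:4>
#1 MEM src=r0 dispatched  <A:3 Mu:1 Ld:0 B:0 rd:1 wr:3>
#2 MUL src=r5,r4 held:RD_PORT  <A:3 Mu:1 Ld:0 B:0 rd:1 wr:3>
#3 ALU src=r5,r4 held:RD_PORT  <A:3 Mu:1 Ld:0 B:0 rd:1 wr:3>
#4 BR src=- held:FU  <A:3 Mu:1 Ld:0 B:0 rd:1 wr:3>
#5 MEM src=r0,r5 held:FU  <A:3 Mu:1 Ld:0 B:0 rd:1 wr:3>
#6 MEM src=r0 held:FU  <A:3 Mu:1 Ld:0 B:0 rd:1 wr:3>

issued = [0, 1]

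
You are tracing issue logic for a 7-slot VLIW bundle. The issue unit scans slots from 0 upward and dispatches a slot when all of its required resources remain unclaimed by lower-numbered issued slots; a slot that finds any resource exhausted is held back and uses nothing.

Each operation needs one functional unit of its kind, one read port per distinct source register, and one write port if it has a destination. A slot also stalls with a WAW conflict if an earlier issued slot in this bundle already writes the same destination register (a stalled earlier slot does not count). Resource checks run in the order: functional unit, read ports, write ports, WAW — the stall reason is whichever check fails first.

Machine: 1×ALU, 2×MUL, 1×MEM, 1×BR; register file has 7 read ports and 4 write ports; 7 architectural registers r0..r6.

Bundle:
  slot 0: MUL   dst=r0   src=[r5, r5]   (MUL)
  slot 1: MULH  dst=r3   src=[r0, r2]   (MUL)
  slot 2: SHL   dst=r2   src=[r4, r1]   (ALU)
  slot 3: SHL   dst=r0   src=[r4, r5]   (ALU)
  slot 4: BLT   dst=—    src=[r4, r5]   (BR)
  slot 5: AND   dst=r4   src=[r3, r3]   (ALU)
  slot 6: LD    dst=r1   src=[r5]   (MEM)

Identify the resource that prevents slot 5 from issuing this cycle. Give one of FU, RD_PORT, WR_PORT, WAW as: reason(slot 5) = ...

slot 0 (MUL): ISSUE — free A1,Mu1,Ld1,B1 rp6 wp3
slot 1 (MUL): ISSUE — free A1,Mu0,Ld1,B1 rp4 wp2
slot 2 (ALU): ISSUE — free A0,Mu0,Ld1,B1 rp2 wp1
slot 3 (ALU): stall FU — free A0,Mu0,Ld1,B1 rp2 wp1
slot 4 (BR): ISSUE — free A0,Mu0,Ld1,B0 rp0 wp1
slot 5 (ALU): stall FU — free A0,Mu0,Ld1,B0 rp0 wp1
slot 6 (MEM): stall RD_PORT — free A0,Mu0,Ld1,B0 rp0 wp1

reason(slot 5) = FU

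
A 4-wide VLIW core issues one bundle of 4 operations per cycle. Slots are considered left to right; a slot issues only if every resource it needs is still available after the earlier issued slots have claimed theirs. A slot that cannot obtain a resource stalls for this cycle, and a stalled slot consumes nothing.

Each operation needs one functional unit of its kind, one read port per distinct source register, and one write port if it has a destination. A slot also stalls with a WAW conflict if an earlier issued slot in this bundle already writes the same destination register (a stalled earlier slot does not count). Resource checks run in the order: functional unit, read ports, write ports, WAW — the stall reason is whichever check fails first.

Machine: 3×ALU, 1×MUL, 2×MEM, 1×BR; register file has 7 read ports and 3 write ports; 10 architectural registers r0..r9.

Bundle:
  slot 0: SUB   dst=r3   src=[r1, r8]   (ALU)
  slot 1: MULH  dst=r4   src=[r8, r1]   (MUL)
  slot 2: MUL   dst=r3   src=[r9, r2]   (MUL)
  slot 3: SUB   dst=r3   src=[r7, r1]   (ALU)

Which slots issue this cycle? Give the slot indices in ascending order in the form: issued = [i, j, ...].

issued = [0, 1]

(0) want 1×ALU +2rd +1wr — yes → AL2|MU1|ME2|BR1|rd5|wr2
(1) want 1×MUL +2rd +1wr — yes → AL2|MU0|ME2|BR1|rd3|wr1
(2) want 1×MUL +2rd +1wr — FU → AL2|MU0|ME2|BR1|rd3|wr1
(3) want 1×ALU +2rd +1wr — WAW → AL2|MU0|ME2|BR1|rd3|wr1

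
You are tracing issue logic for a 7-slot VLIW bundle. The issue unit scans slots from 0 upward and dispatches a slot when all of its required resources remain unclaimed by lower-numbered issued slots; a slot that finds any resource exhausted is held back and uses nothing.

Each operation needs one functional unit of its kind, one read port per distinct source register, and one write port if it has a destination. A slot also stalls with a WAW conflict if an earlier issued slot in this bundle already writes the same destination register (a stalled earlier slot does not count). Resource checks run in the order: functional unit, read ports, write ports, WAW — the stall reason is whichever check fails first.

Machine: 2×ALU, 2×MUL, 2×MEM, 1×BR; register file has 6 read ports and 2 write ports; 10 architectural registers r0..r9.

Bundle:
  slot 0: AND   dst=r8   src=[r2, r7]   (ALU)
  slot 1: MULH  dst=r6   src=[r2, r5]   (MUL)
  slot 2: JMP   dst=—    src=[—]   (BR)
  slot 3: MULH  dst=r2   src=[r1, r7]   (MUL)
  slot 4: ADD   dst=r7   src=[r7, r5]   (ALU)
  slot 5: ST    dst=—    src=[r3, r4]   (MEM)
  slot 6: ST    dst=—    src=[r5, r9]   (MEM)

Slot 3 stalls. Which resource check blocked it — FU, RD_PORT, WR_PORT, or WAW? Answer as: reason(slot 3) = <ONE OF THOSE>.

reason(slot 3) = WR_PORT

slot 0 (ALU): ISSUE — free A1,Mu2,Ld2,B1 rp4 wp1
slot 1 (MUL): ISSUE — free A1,Mu1,Ld2,B1 rp2 wp0
slot 2 (BR): ISSUE — free A1,Mu1,Ld2,B0 rp2 wp0
slot 3 (MUL): stall WR_PORT — free A1,Mu1,Ld2,B0 rp2 wp0
slot 4 (ALU): stall WR_PORT — free A1,Mu1,Ld2,B0 rp2 wp0
slot 5 (MEM): ISSUE — free A1,Mu1,Ld1,B0 rp0 wp0
slot 6 (MEM): stall RD_PORT — free A1,Mu1,Ld1,B0 rp0 wp0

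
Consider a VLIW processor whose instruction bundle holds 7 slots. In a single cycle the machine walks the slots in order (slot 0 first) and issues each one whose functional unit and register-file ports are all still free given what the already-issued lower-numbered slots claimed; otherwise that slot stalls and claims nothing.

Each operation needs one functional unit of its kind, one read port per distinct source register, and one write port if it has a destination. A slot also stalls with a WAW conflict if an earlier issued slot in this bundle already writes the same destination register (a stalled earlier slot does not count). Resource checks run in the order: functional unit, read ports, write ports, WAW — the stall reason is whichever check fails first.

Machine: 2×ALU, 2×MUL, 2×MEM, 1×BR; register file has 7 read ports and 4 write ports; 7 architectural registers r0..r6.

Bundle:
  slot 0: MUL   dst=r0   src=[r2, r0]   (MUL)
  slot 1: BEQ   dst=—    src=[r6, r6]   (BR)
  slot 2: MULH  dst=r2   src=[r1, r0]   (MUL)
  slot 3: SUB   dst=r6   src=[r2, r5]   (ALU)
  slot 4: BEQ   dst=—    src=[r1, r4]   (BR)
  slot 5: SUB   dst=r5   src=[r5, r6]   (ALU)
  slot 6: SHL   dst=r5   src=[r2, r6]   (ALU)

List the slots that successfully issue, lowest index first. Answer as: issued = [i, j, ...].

issued = [0, 1, 2, 3]

[0] MUL needs rd=2 wr=1: ok; after: ALU=2 MUL=1 MEM=2 BR=1, R=5, W=3
[1] BR needs rd=1 wr=0: ok; after: ALU=2 MUL=1 MEM=2 BR=0, R=4, W=3
[2] MUL needs rd=2 wr=1: ok; after: ALU=2 MUL=0 MEM=2 BR=0, R=2, W=2
[3] ALU needs rd=2 wr=1: ok; after: ALU=1 MUL=0 MEM=2 BR=0, R=0, W=1
[4] BR needs rd=2 wr=0: FU; after: ALU=1 MUL=0 MEM=2 BR=0, R=0, W=1
[5] ALU needs rd=2 wr=1: RD_PORT; after: ALU=1 MUL=0 MEM=2 BR=0, R=0, W=1
[6] ALU needs rd=2 wr=1: RD_PORT; after: ALU=1 MUL=0 MEM=2 BR=0, R=0, W=1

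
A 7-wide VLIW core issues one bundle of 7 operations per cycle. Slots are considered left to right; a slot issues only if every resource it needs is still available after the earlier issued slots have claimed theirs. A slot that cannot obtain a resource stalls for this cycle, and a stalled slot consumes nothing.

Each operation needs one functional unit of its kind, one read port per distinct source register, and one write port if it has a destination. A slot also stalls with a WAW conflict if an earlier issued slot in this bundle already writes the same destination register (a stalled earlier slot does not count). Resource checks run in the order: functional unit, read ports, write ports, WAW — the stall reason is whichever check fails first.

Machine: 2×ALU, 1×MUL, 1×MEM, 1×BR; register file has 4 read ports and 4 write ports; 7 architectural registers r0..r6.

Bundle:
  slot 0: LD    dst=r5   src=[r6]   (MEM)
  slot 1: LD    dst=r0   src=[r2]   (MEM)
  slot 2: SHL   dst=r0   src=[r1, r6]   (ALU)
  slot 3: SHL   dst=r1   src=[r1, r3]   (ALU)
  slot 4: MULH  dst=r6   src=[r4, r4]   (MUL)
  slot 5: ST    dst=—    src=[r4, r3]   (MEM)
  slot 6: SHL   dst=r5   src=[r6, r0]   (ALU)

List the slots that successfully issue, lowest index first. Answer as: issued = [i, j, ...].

issued = [0, 2, 4]

  0. MEM→r5 ⇒ go  {2A/1Mu/0Ld/1B | 3r 3w}
  1. MEM→r0 ⇒ no(FU)  {2A/1Mu/0Ld/1B | 3r 3w}
  2. ALU→r0 ⇒ go  {1A/1Mu/0Ld/1B | 1r 2w}
  3. ALU→r1 ⇒ no(RD_PORT)  {1A/1Mu/0Ld/1B | 1r 2w}
  4. MUL→r6 ⇒ go  {1A/0Mu/0Ld/1B | 0r 1w}
  5. MEM ⇒ no(FU)  {1A/0Mu/0Ld/1B | 0r 1w}
  6. ALU→r5 ⇒ no(RD_PORT)  {1A/0Mu/0Ld/1B | 0r 1w}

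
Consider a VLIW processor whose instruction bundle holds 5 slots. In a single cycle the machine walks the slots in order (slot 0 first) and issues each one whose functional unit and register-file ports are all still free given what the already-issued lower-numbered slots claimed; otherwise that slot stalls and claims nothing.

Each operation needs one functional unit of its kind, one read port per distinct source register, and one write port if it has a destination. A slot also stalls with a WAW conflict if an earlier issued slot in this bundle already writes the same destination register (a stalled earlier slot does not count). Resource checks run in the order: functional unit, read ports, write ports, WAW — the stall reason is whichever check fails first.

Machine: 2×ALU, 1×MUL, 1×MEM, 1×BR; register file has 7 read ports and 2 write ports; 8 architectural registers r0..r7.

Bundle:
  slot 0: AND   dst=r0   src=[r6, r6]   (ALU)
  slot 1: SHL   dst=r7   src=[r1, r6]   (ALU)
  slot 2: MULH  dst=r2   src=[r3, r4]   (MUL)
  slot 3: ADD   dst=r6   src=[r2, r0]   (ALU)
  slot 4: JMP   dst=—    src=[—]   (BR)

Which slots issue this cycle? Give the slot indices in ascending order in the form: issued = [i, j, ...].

issued = [0, 1, 4]

  0. ALU→r0 ⇒ go  {1A/1Mu/1Ld/1B | 6r 1w}
  1. ALU→r7 ⇒ go  {0A/1Mu/1Ld/1B | 4r 0w}
  2. MUL→r2 ⇒ no(WR_PORT)  {0A/1Mu/1Ld/1B | 4r 0w}
  3. ALU→r6 ⇒ no(FU)  {0A/1Mu/1Ld/1B | 4r 0w}
  4. BR ⇒ go  {0A/1Mu/1Ld/0B | 4r 0w}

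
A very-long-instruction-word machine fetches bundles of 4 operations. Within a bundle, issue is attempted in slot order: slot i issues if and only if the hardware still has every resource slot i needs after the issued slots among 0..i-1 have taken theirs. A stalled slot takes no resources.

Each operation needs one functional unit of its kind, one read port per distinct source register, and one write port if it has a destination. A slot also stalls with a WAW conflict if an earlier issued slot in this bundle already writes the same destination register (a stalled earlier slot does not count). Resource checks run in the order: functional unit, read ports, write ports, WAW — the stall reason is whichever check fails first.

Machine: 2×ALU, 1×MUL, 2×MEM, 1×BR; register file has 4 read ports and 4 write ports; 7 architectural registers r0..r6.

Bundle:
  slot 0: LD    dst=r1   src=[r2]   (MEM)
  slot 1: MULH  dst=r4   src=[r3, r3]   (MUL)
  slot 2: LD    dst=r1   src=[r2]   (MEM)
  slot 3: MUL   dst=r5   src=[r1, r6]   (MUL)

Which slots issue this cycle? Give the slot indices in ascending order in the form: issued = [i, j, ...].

(0) want 1×MEM +1rd +1wr — yes → AL2|MU1|ME1|BR1|rd3|wr3
(1) want 1×MUL +1rd +1wr — yes → AL2|MU0|ME1|BR1|rd2|wr2
(2) want 1×MEM +1rd +1wr — WAW → AL2|MU0|ME1|BR1|rd2|wr2
(3) want 1×MUL +2rd +1wr — FU → AL2|MU0|ME1|BR1|rd2|wr2

issued = [0, 1]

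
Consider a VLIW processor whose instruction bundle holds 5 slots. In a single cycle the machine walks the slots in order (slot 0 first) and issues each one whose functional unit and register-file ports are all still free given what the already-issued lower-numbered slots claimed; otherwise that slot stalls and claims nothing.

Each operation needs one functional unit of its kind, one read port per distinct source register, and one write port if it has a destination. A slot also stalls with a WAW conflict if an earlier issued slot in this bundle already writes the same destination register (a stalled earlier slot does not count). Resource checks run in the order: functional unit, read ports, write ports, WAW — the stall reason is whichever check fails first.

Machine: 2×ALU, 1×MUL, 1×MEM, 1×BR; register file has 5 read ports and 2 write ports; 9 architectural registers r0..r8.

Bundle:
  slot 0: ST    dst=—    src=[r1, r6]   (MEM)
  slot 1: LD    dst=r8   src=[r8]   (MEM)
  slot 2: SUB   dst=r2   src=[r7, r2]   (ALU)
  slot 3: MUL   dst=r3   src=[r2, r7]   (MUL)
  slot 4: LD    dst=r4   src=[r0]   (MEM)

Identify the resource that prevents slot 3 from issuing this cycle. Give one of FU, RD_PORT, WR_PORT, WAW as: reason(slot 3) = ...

reason(slot 3) = RD_PORT

(0) want 1×MEM +2rd +0wr — yes → AL2|MU1|ME0|BR1|rd3|wr2
(1) want 1×MEM +1rd +1wr — FU → AL2|MU1|ME0|BR1|rd3|wr2
(2) want 1×ALU +2rd +1wr — yes → AL1|MU1|ME0|BR1|rd1|wr1
(3) want 1×MUL +2rd +1wr — RD_PORT → AL1|MU1|ME0|BR1|rd1|wr1
(4) want 1×MEM +1rd +1wr — FU → AL1|MU1|ME0|BR1|rd1|wr1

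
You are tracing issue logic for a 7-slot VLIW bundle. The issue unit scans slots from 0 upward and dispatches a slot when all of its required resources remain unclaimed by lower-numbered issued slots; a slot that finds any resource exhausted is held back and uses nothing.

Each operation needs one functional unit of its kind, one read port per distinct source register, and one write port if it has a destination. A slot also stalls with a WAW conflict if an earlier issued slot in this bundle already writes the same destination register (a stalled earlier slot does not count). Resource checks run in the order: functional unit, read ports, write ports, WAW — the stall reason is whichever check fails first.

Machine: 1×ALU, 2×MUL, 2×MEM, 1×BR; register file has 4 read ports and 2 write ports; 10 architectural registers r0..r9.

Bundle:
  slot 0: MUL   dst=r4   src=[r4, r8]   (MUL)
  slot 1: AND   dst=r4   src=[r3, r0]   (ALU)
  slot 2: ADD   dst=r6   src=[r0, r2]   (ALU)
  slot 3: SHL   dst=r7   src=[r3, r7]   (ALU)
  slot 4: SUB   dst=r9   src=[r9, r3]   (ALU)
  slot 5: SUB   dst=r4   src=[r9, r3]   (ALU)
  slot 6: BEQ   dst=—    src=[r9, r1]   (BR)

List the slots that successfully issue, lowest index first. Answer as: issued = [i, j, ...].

issued = [0, 2]

[0] MUL needs rd=2 wr=1: ok; after: ALU=1 MUL=1 MEM=2 BR=1, R=2, W=1
[1] ALU needs rd=2 wr=1: WAW; after: ALU=1 MUL=1 MEM=2 BR=1, R=2, W=1
[2] ALU needs rd=2 wr=1: ok; after: ALU=0 MUL=1 MEM=2 BR=1, R=0, W=0
[3] ALU needs rd=2 wr=1: FU; after: ALU=0 MUL=1 MEM=2 BR=1, R=0, W=0
[4] ALU needs rd=2 wr=1: FU; after: ALU=0 MUL=1 MEM=2 BR=1, R=0, W=0
[5] ALU needs rd=2 wr=1: FU; after: ALU=0 MUL=1 MEM=2 BR=1, R=0, W=0
[6] BR needs rd=2 wr=0: RD_PORT; after: ALU=0 MUL=1 MEM=2 BR=1, R=0, W=0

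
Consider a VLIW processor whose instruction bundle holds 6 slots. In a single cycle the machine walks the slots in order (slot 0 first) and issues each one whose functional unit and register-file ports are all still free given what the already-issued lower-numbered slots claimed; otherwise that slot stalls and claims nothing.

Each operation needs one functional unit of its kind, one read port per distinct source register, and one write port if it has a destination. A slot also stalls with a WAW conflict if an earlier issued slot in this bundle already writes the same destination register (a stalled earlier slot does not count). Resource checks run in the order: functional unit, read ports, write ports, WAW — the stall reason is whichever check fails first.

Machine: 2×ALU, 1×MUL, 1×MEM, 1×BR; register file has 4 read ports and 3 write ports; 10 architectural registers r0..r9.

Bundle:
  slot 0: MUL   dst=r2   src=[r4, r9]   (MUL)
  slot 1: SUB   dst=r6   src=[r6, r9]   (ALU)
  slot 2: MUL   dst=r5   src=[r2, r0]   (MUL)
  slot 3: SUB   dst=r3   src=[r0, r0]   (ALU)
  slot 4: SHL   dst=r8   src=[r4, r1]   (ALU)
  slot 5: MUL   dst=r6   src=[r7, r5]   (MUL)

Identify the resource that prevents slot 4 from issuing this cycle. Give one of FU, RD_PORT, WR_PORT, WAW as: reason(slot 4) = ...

reason(slot 4) = RD_PORT

#0 MUL src=r4,r9 dispatched  <A:2 Mu:0 Ld:1 B:1 rd:2 wr:2>
#1 ALU src=r6,r9 dispatched  <A:1 Mu:0 Ld:1 B:1 rd:0 wr:1>
#2 MUL src=r2,r0 held:FU  <A:1 Mu:0 Ld:1 B:1 rd:0 wr:1>
#3 ALU src=r0,r0 held:RD_PORT  <A:1 Mu:0 Ld:1 B:1 rd:0 wr:1>
#4 ALU src=r4,r1 held:RD_PORT  <A:1 Mu:0 Ld:1 B:1 rd:0 wr:1>
#5 MUL src=r7,r5 held:FU  <A:1 Mu:0 Ld:1 B:1 rd:0 wr:1>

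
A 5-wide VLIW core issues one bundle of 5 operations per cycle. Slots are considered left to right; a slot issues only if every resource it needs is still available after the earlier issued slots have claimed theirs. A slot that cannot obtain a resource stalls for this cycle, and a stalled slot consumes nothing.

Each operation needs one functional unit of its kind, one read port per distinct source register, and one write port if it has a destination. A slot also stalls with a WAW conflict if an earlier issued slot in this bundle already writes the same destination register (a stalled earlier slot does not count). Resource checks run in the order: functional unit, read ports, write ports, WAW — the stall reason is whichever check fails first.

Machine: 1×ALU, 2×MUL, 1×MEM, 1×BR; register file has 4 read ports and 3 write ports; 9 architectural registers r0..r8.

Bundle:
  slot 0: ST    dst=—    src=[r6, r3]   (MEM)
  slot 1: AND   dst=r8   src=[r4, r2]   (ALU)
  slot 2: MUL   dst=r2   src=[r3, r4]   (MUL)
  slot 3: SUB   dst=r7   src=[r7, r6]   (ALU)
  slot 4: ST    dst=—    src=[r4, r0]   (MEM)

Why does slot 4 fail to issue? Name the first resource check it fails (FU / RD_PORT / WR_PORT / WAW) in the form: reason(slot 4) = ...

reason(slot 4) = FU

[0] MEM needs rd=2 wr=0: ok; after: ALU=1 MUL=2 MEM=0 BR=1, R=2, W=3
[1] ALU needs rd=2 wr=1: ok; after: ALU=0 MUL=2 MEM=0 BR=1, R=0, W=2
[2] MUL needs rd=2 wr=1: RD_PORT; after: ALU=0 MUL=2 MEM=0 BR=1, R=0, W=2
[3] ALU needs rd=2 wr=1: FU; after: ALU=0 MUL=2 MEM=0 BR=1, R=0, W=2
[4] MEM needs rd=2 wr=0: FU; after: ALU=0 MUL=2 MEM=0 BR=1, R=0, W=2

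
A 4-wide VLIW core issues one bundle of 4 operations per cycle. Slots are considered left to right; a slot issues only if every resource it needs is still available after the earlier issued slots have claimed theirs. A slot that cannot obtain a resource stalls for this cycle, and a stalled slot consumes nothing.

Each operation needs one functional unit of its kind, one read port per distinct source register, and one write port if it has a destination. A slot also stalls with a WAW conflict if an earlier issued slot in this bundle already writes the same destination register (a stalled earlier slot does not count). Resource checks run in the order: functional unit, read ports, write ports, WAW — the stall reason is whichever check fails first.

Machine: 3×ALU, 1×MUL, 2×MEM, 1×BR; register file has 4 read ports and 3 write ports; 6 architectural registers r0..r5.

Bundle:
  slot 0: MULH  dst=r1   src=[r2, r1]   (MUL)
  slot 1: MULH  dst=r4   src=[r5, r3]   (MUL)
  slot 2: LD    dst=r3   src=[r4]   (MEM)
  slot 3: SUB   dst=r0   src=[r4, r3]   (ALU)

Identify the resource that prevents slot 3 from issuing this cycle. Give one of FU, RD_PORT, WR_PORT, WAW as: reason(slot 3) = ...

reason(slot 3) = RD_PORT

#0 MUL src=r2,r1 dispatched  <A:3 Mu:0 Ld:2 B:1 rd:2 wr:2>
#1 MUL src=r5,r3 held:FU  <A:3 Mu:0 Ld:2 B:1 rd:2 wr:2>
#2 MEM src=r4 dispatched  <A:3 Mu:0 Ld:1 B:1 rd:1 wr:1>
#3 ALU src=r4,r3 held:RD_PORT  <A:3 Mu:0 Ld:1 B:1 rd:1 wr:1>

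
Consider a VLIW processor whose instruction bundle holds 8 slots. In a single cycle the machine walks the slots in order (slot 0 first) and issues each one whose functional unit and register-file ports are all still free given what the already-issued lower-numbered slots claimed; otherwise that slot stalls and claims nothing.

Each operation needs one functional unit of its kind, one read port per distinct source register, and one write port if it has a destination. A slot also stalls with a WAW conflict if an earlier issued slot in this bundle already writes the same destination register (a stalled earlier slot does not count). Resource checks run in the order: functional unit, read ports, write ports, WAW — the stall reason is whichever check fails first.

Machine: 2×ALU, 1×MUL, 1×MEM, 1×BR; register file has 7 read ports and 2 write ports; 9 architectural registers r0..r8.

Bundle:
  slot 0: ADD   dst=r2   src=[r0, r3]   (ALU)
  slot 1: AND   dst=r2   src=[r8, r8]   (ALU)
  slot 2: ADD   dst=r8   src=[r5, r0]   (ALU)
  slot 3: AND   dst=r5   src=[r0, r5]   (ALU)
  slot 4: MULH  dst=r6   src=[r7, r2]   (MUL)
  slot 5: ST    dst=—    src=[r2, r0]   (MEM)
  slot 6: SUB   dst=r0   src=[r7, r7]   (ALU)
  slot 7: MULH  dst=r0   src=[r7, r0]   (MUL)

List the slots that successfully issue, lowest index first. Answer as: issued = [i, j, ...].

(0) want 1×ALU +2rd +1wr — yes → AL1|MU1|ME1|BR1|rd5|wr1
(1) want 1×ALU +1rd +1wr — WAW → AL1|MU1|ME1|BR1|rd5|wr1
(2) want 1×ALU +2rd +1wr — yes → AL0|MU1|ME1|BR1|rd3|wr0
(3) want 1×ALU +2rd +1wr — FU → AL0|MU1|ME1|BR1|rd3|wr0
(4) want 1×MUL +2rd +1wr — WR_PORT → AL0|MU1|ME1|BR1|rd3|wr0
(5) want 1×MEM +2rd +0wr — yes → AL0|MU1|ME0|BR1|rd1|wr0
(6) want 1×ALU +1rd +1wr — FU → AL0|MU1|ME0|BR1|rd1|wr0
(7) want 1×MUL +2rd +1wr — RD_PORT → AL0|MU1|ME0|BR1|rd1|wr0

issued = [0, 2, 5]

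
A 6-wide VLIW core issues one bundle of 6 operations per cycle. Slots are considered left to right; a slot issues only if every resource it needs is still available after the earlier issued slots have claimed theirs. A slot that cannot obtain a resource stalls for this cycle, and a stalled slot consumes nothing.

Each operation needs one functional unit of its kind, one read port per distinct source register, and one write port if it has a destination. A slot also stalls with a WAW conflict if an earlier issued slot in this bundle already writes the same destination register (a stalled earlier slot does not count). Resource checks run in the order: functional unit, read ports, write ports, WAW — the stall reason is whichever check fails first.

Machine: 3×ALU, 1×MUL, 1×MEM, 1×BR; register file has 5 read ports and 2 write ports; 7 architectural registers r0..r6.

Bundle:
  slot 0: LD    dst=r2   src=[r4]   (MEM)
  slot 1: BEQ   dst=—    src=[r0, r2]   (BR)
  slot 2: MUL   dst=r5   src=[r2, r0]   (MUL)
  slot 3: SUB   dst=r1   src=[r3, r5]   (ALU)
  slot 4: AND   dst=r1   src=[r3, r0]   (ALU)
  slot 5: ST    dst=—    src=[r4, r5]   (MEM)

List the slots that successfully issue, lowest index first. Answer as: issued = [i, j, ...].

issued = [0, 1, 2]

slot 0 (MEM): ISSUE — free A3,Mu1,Ld0,B1 rp4 wp1
slot 1 (BR): ISSUE — free A3,Mu1,Ld0,B0 rp2 wp1
slot 2 (MUL): ISSUE — free A3,Mu0,Ld0,B0 rp0 wp0
slot 3 (ALU): stall RD_PORT — free A3,Mu0,Ld0,B0 rp0 wp0
slot 4 (ALU): stall RD_PORT — free A3,Mu0,Ld0,B0 rp0 wp0
slot 5 (MEM): stall FU — free A3,Mu0,Ld0,B0 rp0 wp0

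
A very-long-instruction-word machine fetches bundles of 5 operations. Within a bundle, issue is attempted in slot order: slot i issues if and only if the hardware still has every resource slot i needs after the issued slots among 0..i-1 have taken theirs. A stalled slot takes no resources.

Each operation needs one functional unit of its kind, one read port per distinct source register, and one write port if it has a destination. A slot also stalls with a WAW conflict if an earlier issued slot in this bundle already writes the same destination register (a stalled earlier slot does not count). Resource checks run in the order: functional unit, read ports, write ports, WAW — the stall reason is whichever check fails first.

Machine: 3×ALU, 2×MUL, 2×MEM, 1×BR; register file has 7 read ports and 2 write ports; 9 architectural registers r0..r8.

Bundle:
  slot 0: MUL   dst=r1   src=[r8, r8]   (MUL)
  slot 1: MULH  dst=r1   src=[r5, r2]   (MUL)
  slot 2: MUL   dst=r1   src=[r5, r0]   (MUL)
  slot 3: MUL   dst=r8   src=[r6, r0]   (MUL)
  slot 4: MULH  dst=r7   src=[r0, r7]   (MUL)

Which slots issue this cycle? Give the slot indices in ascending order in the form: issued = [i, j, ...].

#0 MUL src=r8,r8 dispatched  <A:3 Mu:1 Ld:2 B:1 rd:6 wr:1>
#1 MUL src=r5,r2 held:WAW  <A:3 Mu:1 Ld:2 B:1 rd:6 wr:1>
#2 MUL src=r5,r0 held:WAW  <A:3 Mu:1 Ld:2 B:1 rd:6 wr:1>
#3 MUL src=r6,r0 dispatched  <A:3 Mu:0 Ld:2 B:1 rd:4 wr:0>
#4 MUL src=r0,r7 held:FU  <A:3 Mu:0 Ld:2 B:1 rd:4 wr:0>

issued = [0, 3]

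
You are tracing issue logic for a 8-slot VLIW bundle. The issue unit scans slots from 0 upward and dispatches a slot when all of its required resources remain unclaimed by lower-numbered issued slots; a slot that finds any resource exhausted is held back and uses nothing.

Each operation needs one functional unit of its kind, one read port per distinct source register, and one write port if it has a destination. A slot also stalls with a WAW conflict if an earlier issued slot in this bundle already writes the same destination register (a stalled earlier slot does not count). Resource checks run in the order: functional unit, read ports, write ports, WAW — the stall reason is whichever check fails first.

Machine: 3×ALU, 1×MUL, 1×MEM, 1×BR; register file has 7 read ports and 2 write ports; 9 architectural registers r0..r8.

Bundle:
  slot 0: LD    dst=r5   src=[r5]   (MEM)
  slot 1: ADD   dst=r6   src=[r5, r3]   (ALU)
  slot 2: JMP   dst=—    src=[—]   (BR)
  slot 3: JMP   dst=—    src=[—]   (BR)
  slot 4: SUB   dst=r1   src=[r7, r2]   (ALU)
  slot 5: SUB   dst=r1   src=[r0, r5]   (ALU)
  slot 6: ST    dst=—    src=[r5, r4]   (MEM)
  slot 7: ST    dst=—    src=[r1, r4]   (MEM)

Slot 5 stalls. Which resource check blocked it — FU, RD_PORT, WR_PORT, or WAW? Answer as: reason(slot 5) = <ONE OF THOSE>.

reason(slot 5) = WR_PORT

(0) want 1×MEM +1rd +1wr — yes → AL3|MU1|ME0|BR1|rd6|wr1
(1) want 1×ALU +2rd +1wr — yes → AL2|MU1|ME0|BR1|rd4|wr0
(2) want 1×BR +0rd +0wr — yes → AL2|MU1|ME0|BR0|rd4|wr0
(3) want 1×BR +0rd +0wr — FU → AL2|MU1|ME0|BR0|rd4|wr0
(4) want 1×ALU +2rd +1wr — WR_PORT → AL2|MU1|ME0|BR0|rd4|wr0
(5) want 1×ALU +2rd +1wr — WR_PORT → AL2|MU1|ME0|BR0|rd4|wr0
(6) want 1×MEM +2rd +0wr — FU → AL2|MU1|ME0|BR0|rd4|wr0
(7) want 1×MEM +2rd +0wr — FU → AL2|MU1|ME0|BR0|rd4|wr0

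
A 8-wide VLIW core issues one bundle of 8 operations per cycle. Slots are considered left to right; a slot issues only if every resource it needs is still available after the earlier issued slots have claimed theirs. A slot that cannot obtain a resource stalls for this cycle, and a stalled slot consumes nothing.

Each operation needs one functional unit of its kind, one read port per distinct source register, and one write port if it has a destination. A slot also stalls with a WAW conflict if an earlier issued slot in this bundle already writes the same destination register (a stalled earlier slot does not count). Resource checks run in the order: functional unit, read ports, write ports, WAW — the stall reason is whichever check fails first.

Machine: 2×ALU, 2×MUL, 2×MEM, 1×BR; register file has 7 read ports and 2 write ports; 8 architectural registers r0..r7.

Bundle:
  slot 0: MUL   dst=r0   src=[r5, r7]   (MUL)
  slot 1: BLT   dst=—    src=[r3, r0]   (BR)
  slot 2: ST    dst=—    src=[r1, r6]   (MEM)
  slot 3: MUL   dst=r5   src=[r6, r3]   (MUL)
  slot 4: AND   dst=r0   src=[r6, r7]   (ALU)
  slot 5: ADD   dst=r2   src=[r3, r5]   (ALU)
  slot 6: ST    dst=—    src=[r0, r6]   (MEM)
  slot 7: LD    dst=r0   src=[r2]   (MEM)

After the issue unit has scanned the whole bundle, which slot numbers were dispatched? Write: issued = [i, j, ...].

(0) want 1×MUL +2rd +1wr — yes → AL2|MU1|ME2|BR1|rd5|wr1
(1) want 1×BR +2rd +0wr — yes → AL2|MU1|ME2|BR0|rd3|wr1
(2) want 1×MEM +2rd +0wr — yes → AL2|MU1|ME1|BR0|rd1|wr1
(3) want 1×MUL +2rd +1wr — RD_PORT → AL2|MU1|ME1|BR0|rd1|wr1
(4) want 1×ALU +2rd +1wr — RD_PORT → AL2|MU1|ME1|BR0|rd1|wr1
(5) want 1×ALU +2rd +1wr — RD_PORT → AL2|MU1|ME1|BR0|rd1|wr1
(6) want 1×MEM +2rd +0wr — RD_PORT → AL2|MU1|ME1|BR0|rd1|wr1
(7) want 1×MEM +1rd +1wr — WAW → AL2|MU1|ME1|BR0|rd1|wr1

issued = [0, 1, 2]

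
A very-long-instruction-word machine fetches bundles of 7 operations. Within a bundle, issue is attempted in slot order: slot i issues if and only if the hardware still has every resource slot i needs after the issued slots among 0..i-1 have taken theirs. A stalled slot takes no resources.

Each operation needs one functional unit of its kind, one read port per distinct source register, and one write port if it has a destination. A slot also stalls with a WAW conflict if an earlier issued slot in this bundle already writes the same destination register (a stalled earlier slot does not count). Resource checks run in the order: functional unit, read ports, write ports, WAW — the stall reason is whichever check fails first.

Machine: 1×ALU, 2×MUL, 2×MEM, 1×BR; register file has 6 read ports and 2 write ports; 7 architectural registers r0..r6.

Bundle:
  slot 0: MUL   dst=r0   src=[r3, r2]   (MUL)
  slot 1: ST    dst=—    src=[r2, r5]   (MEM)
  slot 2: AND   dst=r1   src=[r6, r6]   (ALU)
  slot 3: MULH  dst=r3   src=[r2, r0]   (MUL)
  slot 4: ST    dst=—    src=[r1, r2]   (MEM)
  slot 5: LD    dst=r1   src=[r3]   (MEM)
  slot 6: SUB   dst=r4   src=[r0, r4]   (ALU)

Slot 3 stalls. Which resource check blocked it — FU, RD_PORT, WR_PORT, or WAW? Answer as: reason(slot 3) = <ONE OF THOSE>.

reason(slot 3) = RD_PORT

#0 MUL src=r3,r2 dispatched  <A:1 Mu:1 Ld:2 B:1 rd:4 wr:1>
#1 MEM src=r2,r5 dispatched  <A:1 Mu:1 Ld:1 B:1 rd:2 wr:1>
#2 ALU src=r6,r6 dispatched  <A:0 Mu:1 Ld:1 B:1 rd:1 wr:0>
#3 MUL src=r2,r0 held:RD_PORT  <A:0 Mu:1 Ld:1 B:1 rd:1 wr:0>
#4 MEM src=r1,r2 held:RD_PORT  <A:0 Mu:1 Ld:1 B:1 rd:1 wr:0>
#5 MEM src=r3 held:WR_PORT  <A:0 Mu:1 Ld:1 B:1 rd:1 wr:0>
#6 ALU src=r0,r4 held:FU  <A:0 Mu:1 Ld:1 B:1 rd:1 wr:0>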